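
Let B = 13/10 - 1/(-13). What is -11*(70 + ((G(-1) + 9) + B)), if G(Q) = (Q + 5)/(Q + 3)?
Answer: -117799/130 ≈ -906.15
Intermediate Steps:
G(Q) = (5 + Q)/(3 + Q)
B = 179/130 (B = 13*(⅒) - 1*(-1/13) = 13/10 + 1/13 = 179/130 ≈ 1.3769)
-11*(70 + ((G(-1) + 9) + B)) = -11*(70 + (((5 - 1)/(3 - 1) + 9) + 179/130)) = -11*(70 + ((4/2 + 9) + 179/130)) = -11*(70 + (((½)*4 + 9) + 179/130)) = -11*(70 + ((2 + 9) + 179/130)) = -11*(70 + (11 + 179/130)) = -11*(70 + 1609/130) = -11*10709/130 = -117799/130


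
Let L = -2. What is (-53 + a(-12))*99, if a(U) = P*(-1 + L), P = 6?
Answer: -7029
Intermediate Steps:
a(U) = -18 (a(U) = 6*(-1 - 2) = 6*(-3) = -18)
(-53 + a(-12))*99 = (-53 - 18)*99 = -71*99 = -7029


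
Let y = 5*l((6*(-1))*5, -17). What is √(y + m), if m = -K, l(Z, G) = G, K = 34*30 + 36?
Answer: I*√1141 ≈ 33.779*I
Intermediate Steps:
K = 1056 (K = 1020 + 36 = 1056)
m = -1056 (m = -1*1056 = -1056)
y = -85 (y = 5*(-17) = -85)
√(y + m) = √(-85 - 1056) = √(-1141) = I*√1141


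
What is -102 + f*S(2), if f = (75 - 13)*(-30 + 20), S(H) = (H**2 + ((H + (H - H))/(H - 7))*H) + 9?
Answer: -7666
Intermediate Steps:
S(H) = 9 + H**2 + H**2/(-7 + H) (S(H) = (H**2 + ((H + 0)/(-7 + H))*H) + 9 = (H**2 + (H/(-7 + H))*H) + 9 = (H**2 + H**2/(-7 + H)) + 9 = 9 + H**2 + H**2/(-7 + H))
f = -620 (f = 62*(-10) = -620)
-102 + f*S(2) = -102 - 620*(-63 + 2**3 - 6*2**2 + 9*2)/(-7 + 2) = -102 - 620*(-63 + 8 - 6*4 + 18)/(-5) = -102 - (-124)*(-63 + 8 - 24 + 18) = -102 - (-124)*(-61) = -102 - 620*61/5 = -102 - 7564 = -7666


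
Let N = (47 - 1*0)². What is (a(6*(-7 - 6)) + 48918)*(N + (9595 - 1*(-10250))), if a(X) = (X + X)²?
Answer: 1615543716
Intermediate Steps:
N = 2209 (N = (47 + 0)² = 47² = 2209)
a(X) = 4*X² (a(X) = (2*X)² = 4*X²)
(a(6*(-7 - 6)) + 48918)*(N + (9595 - 1*(-10250))) = (4*(6*(-7 - 6))² + 48918)*(2209 + (9595 - 1*(-10250))) = (4*(6*(-13))² + 48918)*(2209 + (9595 + 10250)) = (4*(-78)² + 48918)*(2209 + 19845) = (4*6084 + 48918)*22054 = (24336 + 48918)*22054 = 73254*22054 = 1615543716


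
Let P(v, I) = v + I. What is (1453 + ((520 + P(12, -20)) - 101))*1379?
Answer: 2570456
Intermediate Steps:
P(v, I) = I + v
(1453 + ((520 + P(12, -20)) - 101))*1379 = (1453 + ((520 + (-20 + 12)) - 101))*1379 = (1453 + ((520 - 8) - 101))*1379 = (1453 + (512 - 101))*1379 = (1453 + 411)*1379 = 1864*1379 = 2570456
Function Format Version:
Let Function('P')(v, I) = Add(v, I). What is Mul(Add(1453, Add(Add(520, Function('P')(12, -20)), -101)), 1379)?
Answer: 2570456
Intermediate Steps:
Function('P')(v, I) = Add(I, v)
Mul(Add(1453, Add(Add(520, Function('P')(12, -20)), -101)), 1379) = Mul(Add(1453, Add(Add(520, Add(-20, 12)), -101)), 1379) = Mul(Add(1453, Add(Add(520, -8), -101)), 1379) = Mul(Add(1453, Add(512, -101)), 1379) = Mul(Add(1453, 411), 1379) = Mul(1864, 1379) = 2570456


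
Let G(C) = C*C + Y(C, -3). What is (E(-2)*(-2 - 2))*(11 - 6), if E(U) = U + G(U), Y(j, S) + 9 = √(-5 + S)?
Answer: 140 - 40*I*√2 ≈ 140.0 - 56.569*I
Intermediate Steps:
Y(j, S) = -9 + √(-5 + S)
G(C) = -9 + C² + 2*I*√2 (G(C) = C*C + (-9 + √(-5 - 3)) = C² + (-9 + √(-8)) = C² + (-9 + 2*I*√2) = -9 + C² + 2*I*√2)
E(U) = -9 + U + U² + 2*I*√2 (E(U) = U + (-9 + U² + 2*I*√2) = -9 + U + U² + 2*I*√2)
(E(-2)*(-2 - 2))*(11 - 6) = ((-9 - 2 + (-2)² + 2*I*√2)*(-2 - 2))*(11 - 6) = ((-9 - 2 + 4 + 2*I*√2)*(-4))*5 = ((-7 + 2*I*√2)*(-4))*5 = (28 - 8*I*√2)*5 = 140 - 40*I*√2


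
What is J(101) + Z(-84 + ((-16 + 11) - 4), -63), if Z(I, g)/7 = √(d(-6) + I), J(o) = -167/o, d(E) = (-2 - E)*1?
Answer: -167/101 + 7*I*√89 ≈ -1.6535 + 66.038*I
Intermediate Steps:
d(E) = -2 - E
Z(I, g) = 7*√(4 + I) (Z(I, g) = 7*√((-2 - 1*(-6)) + I) = 7*√((-2 + 6) + I) = 7*√(4 + I))
J(101) + Z(-84 + ((-16 + 11) - 4), -63) = -167/101 + 7*√(4 + (-84 + ((-16 + 11) - 4))) = -167*1/101 + 7*√(4 + (-84 + (-5 - 4))) = -167/101 + 7*√(4 + (-84 - 9)) = -167/101 + 7*√(4 - 93) = -167/101 + 7*√(-89) = -167/101 + 7*(I*√89) = -167/101 + 7*I*√89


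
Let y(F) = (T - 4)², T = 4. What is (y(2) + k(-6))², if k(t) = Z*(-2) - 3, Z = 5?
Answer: 169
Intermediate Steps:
y(F) = 0 (y(F) = (4 - 4)² = 0² = 0)
k(t) = -13 (k(t) = 5*(-2) - 3 = -10 - 3 = -13)
(y(2) + k(-6))² = (0 - 13)² = (-13)² = 169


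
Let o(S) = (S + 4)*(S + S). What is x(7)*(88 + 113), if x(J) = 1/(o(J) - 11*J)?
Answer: 201/77 ≈ 2.6104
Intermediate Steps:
o(S) = 2*S*(4 + S) (o(S) = (4 + S)*(2*S) = 2*S*(4 + S))
x(J) = 1/(-11*J + 2*J*(4 + J)) (x(J) = 1/(2*J*(4 + J) - 11*J) = 1/(-11*J + 2*J*(4 + J)))
x(7)*(88 + 113) = (1/(7*(-3 + 2*7)))*(88 + 113) = (1/(7*(-3 + 14)))*201 = ((1/7)/11)*201 = ((1/7)*(1/11))*201 = (1/77)*201 = 201/77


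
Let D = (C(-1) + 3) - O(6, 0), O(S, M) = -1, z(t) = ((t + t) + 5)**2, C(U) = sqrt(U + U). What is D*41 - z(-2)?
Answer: 163 + 41*I*sqrt(2) ≈ 163.0 + 57.983*I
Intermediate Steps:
C(U) = sqrt(2)*sqrt(U) (C(U) = sqrt(2*U) = sqrt(2)*sqrt(U))
z(t) = (5 + 2*t)**2 (z(t) = (2*t + 5)**2 = (5 + 2*t)**2)
D = 4 + I*sqrt(2) (D = (sqrt(2)*sqrt(-1) + 3) - 1*(-1) = (sqrt(2)*I + 3) + 1 = (I*sqrt(2) + 3) + 1 = (3 + I*sqrt(2)) + 1 = 4 + I*sqrt(2) ≈ 4.0 + 1.4142*I)
D*41 - z(-2) = (4 + I*sqrt(2))*41 - (5 + 2*(-2))**2 = (164 + 41*I*sqrt(2)) - (5 - 4)**2 = (164 + 41*I*sqrt(2)) - 1*1**2 = (164 + 41*I*sqrt(2)) - 1*1 = (164 + 41*I*sqrt(2)) - 1 = 163 + 41*I*sqrt(2)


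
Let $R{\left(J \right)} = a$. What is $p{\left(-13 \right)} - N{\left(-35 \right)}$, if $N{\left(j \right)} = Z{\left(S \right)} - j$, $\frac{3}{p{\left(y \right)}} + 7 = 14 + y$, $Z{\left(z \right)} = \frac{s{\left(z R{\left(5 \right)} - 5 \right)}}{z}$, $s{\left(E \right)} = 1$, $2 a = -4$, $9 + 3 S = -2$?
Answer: $- \frac{775}{22} \approx -35.227$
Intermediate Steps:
$S = - \frac{11}{3}$ ($S = -3 + \frac{1}{3} \left(-2\right) = -3 - \frac{2}{3} = - \frac{11}{3} \approx -3.6667$)
$a = -2$ ($a = \frac{1}{2} \left(-4\right) = -2$)
$R{\left(J \right)} = -2$
$Z{\left(z \right)} = \frac{1}{z}$ ($Z{\left(z \right)} = 1 \frac{1}{z} = \frac{1}{z}$)
$p{\left(y \right)} = \frac{3}{7 + y}$ ($p{\left(y \right)} = \frac{3}{-7 + \left(14 + y\right)} = \frac{3}{7 + y}$)
$N{\left(j \right)} = - \frac{3}{11} - j$ ($N{\left(j \right)} = \frac{1}{- \frac{11}{3}} - j = - \frac{3}{11} - j$)
$p{\left(-13 \right)} - N{\left(-35 \right)} = \frac{3}{7 - 13} - \left(- \frac{3}{11} - -35\right) = \frac{3}{-6} - \left(- \frac{3}{11} + 35\right) = 3 \left(- \frac{1}{6}\right) - \frac{382}{11} = - \frac{1}{2} - \frac{382}{11} = - \frac{775}{22}$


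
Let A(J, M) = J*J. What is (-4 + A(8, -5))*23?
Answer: 1380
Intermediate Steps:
A(J, M) = J**2
(-4 + A(8, -5))*23 = (-4 + 8**2)*23 = (-4 + 64)*23 = 60*23 = 1380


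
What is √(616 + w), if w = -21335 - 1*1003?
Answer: I*√21722 ≈ 147.38*I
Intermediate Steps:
w = -22338 (w = -21335 - 1003 = -22338)
√(616 + w) = √(616 - 22338) = √(-21722) = I*√21722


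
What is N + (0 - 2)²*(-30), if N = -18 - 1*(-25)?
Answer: -113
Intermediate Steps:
N = 7 (N = -18 + 25 = 7)
N + (0 - 2)²*(-30) = 7 + (0 - 2)²*(-30) = 7 + (-2)²*(-30) = 7 + 4*(-30) = 7 - 120 = -113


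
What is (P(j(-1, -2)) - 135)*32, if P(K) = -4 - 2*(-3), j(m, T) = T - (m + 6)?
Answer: -4256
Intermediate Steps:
j(m, T) = -6 + T - m (j(m, T) = T - (6 + m) = T + (-6 - m) = -6 + T - m)
P(K) = 2 (P(K) = -4 + 6 = 2)
(P(j(-1, -2)) - 135)*32 = (2 - 135)*32 = -133*32 = -4256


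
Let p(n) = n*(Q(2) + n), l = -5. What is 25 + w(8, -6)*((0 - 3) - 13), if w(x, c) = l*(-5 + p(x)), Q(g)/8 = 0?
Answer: 4745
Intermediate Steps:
Q(g) = 0 (Q(g) = 8*0 = 0)
p(n) = n**2 (p(n) = n*(0 + n) = n*n = n**2)
w(x, c) = 25 - 5*x**2 (w(x, c) = -5*(-5 + x**2) = 25 - 5*x**2)
25 + w(8, -6)*((0 - 3) - 13) = 25 + (25 - 5*8**2)*((0 - 3) - 13) = 25 + (25 - 5*64)*(-3 - 13) = 25 + (25 - 320)*(-16) = 25 - 295*(-16) = 25 + 4720 = 4745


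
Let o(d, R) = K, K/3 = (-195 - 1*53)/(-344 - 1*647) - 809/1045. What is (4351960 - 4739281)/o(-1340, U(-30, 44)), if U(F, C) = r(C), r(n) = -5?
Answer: 133702563665/542559 ≈ 2.4643e+5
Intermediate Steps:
U(F, C) = -5
K = -1627677/1035595 (K = 3*((-195 - 1*53)/(-344 - 1*647) - 809/1045) = 3*((-195 - 53)/(-344 - 647) - 809*1/1045) = 3*(-248/(-991) - 809/1045) = 3*(-248*(-1/991) - 809/1045) = 3*(248/991 - 809/1045) = 3*(-542559/1035595) = -1627677/1035595 ≈ -1.5717)
o(d, R) = -1627677/1035595
(4351960 - 4739281)/o(-1340, U(-30, 44)) = (4351960 - 4739281)/(-1627677/1035595) = -387321*(-1035595/1627677) = 133702563665/542559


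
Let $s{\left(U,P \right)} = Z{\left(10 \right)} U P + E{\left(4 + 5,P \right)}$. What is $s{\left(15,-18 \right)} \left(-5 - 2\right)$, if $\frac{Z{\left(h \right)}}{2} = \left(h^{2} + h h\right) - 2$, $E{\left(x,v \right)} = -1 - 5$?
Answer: $748482$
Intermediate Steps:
$E{\left(x,v \right)} = -6$
$Z{\left(h \right)} = -4 + 4 h^{2}$ ($Z{\left(h \right)} = 2 \left(\left(h^{2} + h h\right) - 2\right) = 2 \left(\left(h^{2} + h^{2}\right) - 2\right) = 2 \left(2 h^{2} - 2\right) = 2 \left(-2 + 2 h^{2}\right) = -4 + 4 h^{2}$)
$s{\left(U,P \right)} = -6 + 396 P U$ ($s{\left(U,P \right)} = \left(-4 + 4 \cdot 10^{2}\right) U P - 6 = \left(-4 + 4 \cdot 100\right) U P - 6 = \left(-4 + 400\right) U P - 6 = 396 U P - 6 = 396 P U - 6 = -6 + 396 P U$)
$s{\left(15,-18 \right)} \left(-5 - 2\right) = \left(-6 + 396 \left(-18\right) 15\right) \left(-5 - 2\right) = \left(-6 - 106920\right) \left(-7\right) = \left(-106926\right) \left(-7\right) = 748482$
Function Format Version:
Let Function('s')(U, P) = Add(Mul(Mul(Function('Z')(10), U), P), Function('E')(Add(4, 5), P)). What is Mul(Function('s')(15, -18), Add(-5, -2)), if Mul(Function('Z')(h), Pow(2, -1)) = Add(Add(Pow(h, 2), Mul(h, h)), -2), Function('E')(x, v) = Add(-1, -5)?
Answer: 748482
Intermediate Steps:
Function('E')(x, v) = -6
Function('Z')(h) = Add(-4, Mul(4, Pow(h, 2))) (Function('Z')(h) = Mul(2, Add(Add(Pow(h, 2), Mul(h, h)), -2)) = Mul(2, Add(Add(Pow(h, 2), Pow(h, 2)), -2)) = Mul(2, Add(Mul(2, Pow(h, 2)), -2)) = Mul(2, Add(-2, Mul(2, Pow(h, 2)))) = Add(-4, Mul(4, Pow(h, 2))))
Function('s')(U, P) = Add(-6, Mul(396, P, U)) (Function('s')(U, P) = Add(Mul(Mul(Add(-4, Mul(4, Pow(10, 2))), U), P), -6) = Add(Mul(Mul(Add(-4, Mul(4, 100)), U), P), -6) = Add(Mul(Mul(Add(-4, 400), U), P), -6) = Add(Mul(Mul(396, U), P), -6) = Add(Mul(396, P, U), -6) = Add(-6, Mul(396, P, U)))
Mul(Function('s')(15, -18), Add(-5, -2)) = Mul(Add(-6, Mul(396, -18, 15)), Add(-5, -2)) = Mul(Add(-6, -106920), -7) = Mul(-106926, -7) = 748482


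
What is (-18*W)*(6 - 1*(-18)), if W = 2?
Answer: -864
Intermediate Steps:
(-18*W)*(6 - 1*(-18)) = (-18*2)*(6 - 1*(-18)) = -36*(6 + 18) = -36*24 = -864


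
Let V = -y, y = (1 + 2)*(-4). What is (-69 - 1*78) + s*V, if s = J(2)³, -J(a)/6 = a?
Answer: -20883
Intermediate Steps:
J(a) = -6*a
y = -12 (y = 3*(-4) = -12)
s = -1728 (s = (-6*2)³ = (-12)³ = -1728)
V = 12 (V = -1*(-12) = 12)
(-69 - 1*78) + s*V = (-69 - 1*78) - 1728*12 = (-69 - 78) - 20736 = -147 - 20736 = -20883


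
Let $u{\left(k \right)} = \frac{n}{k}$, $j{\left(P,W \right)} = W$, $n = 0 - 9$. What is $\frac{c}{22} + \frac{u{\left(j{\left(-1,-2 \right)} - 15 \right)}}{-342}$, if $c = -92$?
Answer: $- \frac{29727}{7106} \approx -4.1834$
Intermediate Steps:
$n = -9$ ($n = 0 - 9 = -9$)
$u{\left(k \right)} = - \frac{9}{k}$
$\frac{c}{22} + \frac{u{\left(j{\left(-1,-2 \right)} - 15 \right)}}{-342} = - \frac{92}{22} + \frac{\left(-9\right) \frac{1}{-2 - 15}}{-342} = \left(-92\right) \frac{1}{22} + - \frac{9}{-2 - 15} \left(- \frac{1}{342}\right) = - \frac{46}{11} + - \frac{9}{-17} \left(- \frac{1}{342}\right) = - \frac{46}{11} + \left(-9\right) \left(- \frac{1}{17}\right) \left(- \frac{1}{342}\right) = - \frac{46}{11} + \frac{9}{17} \left(- \frac{1}{342}\right) = - \frac{46}{11} - \frac{1}{646} = - \frac{29727}{7106}$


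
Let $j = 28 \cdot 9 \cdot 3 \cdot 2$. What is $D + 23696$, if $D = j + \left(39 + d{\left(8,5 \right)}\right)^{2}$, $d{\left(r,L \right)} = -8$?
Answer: $26169$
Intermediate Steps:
$j = 1512$ ($j = 252 \cdot 6 = 1512$)
$D = 2473$ ($D = 1512 + \left(39 - 8\right)^{2} = 1512 + 31^{2} = 1512 + 961 = 2473$)
$D + 23696 = 2473 + 23696 = 26169$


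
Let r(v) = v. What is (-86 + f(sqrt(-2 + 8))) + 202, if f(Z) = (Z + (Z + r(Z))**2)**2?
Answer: 698 + 48*sqrt(6) ≈ 815.58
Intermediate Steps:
f(Z) = (Z + 4*Z**2)**2 (f(Z) = (Z + (Z + Z)**2)**2 = (Z + (2*Z)**2)**2 = (Z + 4*Z**2)**2)
(-86 + f(sqrt(-2 + 8))) + 202 = (-86 + (sqrt(-2 + 8))**2*(1 + 4*sqrt(-2 + 8))**2) + 202 = (-86 + (sqrt(6))**2*(1 + 4*sqrt(6))**2) + 202 = (-86 + 6*(1 + 4*sqrt(6))**2) + 202 = 116 + 6*(1 + 4*sqrt(6))**2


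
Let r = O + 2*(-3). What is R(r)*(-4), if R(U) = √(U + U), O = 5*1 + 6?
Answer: -4*√10 ≈ -12.649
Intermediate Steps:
O = 11 (O = 5 + 6 = 11)
r = 5 (r = 11 + 2*(-3) = 11 - 6 = 5)
R(U) = √2*√U (R(U) = √(2*U) = √2*√U)
R(r)*(-4) = (√2*√5)*(-4) = √10*(-4) = -4*√10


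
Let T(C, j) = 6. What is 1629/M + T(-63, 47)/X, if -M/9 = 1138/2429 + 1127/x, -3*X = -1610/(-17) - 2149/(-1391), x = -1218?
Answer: 58010890363332/146468677817 ≈ 396.06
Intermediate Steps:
X = -758681/23647 (X = -(-1610/(-17) - 2149/(-1391))/3 = -(-1610*(-1/17) - 2149*(-1/1391))/3 = -(1610/17 + 2149/1391)/3 = -⅓*2276043/23647 = -758681/23647 ≈ -32.084)
M = 579171/140882 (M = -9*(1138/2429 + 1127/(-1218)) = -9*(1138*(1/2429) + 1127*(-1/1218)) = -9*(1138/2429 - 161/174) = -9*(-193057/422646) = 579171/140882 ≈ 4.1110)
1629/M + T(-63, 47)/X = 1629/(579171/140882) + 6/(-758681/23647) = 1629*(140882/579171) + 6*(-23647/758681) = 76498926/193057 - 141882/758681 = 58010890363332/146468677817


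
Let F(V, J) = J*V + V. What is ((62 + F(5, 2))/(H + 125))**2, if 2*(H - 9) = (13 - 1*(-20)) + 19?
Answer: 5929/25600 ≈ 0.23160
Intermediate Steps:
F(V, J) = V + J*V
H = 35 (H = 9 + ((13 - 1*(-20)) + 19)/2 = 9 + ((13 + 20) + 19)/2 = 9 + (33 + 19)/2 = 9 + (1/2)*52 = 9 + 26 = 35)
((62 + F(5, 2))/(H + 125))**2 = ((62 + 5*(1 + 2))/(35 + 125))**2 = ((62 + 5*3)/160)**2 = ((62 + 15)*(1/160))**2 = (77*(1/160))**2 = (77/160)**2 = 5929/25600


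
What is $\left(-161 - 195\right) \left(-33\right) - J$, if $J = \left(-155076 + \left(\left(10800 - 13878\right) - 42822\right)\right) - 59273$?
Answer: $271997$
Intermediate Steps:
$J = -260249$ ($J = \left(-155076 - 45900\right) - 59273 = -200976 - 59273 = -260249$)
$\left(-161 - 195\right) \left(-33\right) - J = \left(-161 - 195\right) \left(-33\right) - -260249 = \left(-356\right) \left(-33\right) + 260249 = 11748 + 260249 = 271997$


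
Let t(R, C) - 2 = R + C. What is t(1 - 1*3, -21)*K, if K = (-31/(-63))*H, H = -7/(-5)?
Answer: -217/15 ≈ -14.467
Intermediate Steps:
H = 7/5 (H = -7*(-1/5) = 7/5 ≈ 1.4000)
t(R, C) = 2 + C + R (t(R, C) = 2 + (R + C) = 2 + (C + R) = 2 + C + R)
K = 31/45 (K = -31/(-63)*(7/5) = -31*(-1/63)*(7/5) = (31/63)*(7/5) = 31/45 ≈ 0.68889)
t(1 - 1*3, -21)*K = (2 - 21 + (1 - 1*3))*(31/45) = (2 - 21 + (1 - 3))*(31/45) = (2 - 21 - 2)*(31/45) = -21*31/45 = -217/15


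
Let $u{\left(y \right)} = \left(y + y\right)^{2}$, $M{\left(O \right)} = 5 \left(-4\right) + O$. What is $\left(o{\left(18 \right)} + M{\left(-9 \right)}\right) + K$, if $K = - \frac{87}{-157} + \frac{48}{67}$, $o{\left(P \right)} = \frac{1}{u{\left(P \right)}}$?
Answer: $- \frac{378014537}{13632624} \approx -27.729$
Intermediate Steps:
$M{\left(O \right)} = -20 + O$
$u{\left(y \right)} = 4 y^{2}$ ($u{\left(y \right)} = \left(2 y\right)^{2} = 4 y^{2}$)
$o{\left(P \right)} = \frac{1}{4 P^{2}}$
$K = \frac{13365}{10519}$ ($K = \left(-87\right) \left(- \frac{1}{157}\right) + 48 \cdot \frac{1}{67} = \frac{87}{157} + \frac{48}{67} = \frac{13365}{10519} \approx 1.2706$)
$\left(o{\left(18 \right)} + M{\left(-9 \right)}\right) + K = \left(\frac{1}{4 \cdot 324} - 29\right) + \frac{13365}{10519} = \left(\frac{1}{4} \cdot \frac{1}{324} - 29\right) + \frac{13365}{10519} = \left(\frac{1}{1296} - 29\right) + \frac{13365}{10519} = - \frac{37583}{1296} + \frac{13365}{10519} = - \frac{378014537}{13632624}$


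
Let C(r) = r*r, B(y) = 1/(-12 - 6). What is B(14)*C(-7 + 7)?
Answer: 0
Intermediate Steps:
B(y) = -1/18 (B(y) = 1/(-18) = -1/18)
C(r) = r**2
B(14)*C(-7 + 7) = -(-7 + 7)**2/18 = -1/18*0**2 = -1/18*0 = 0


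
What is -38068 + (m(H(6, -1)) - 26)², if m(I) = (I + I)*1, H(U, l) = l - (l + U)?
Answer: -36624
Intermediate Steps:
H(U, l) = -U (H(U, l) = l - (U + l) = l + (-U - l) = -U)
m(I) = 2*I (m(I) = (2*I)*1 = 2*I)
-38068 + (m(H(6, -1)) - 26)² = -38068 + (2*(-1*6) - 26)² = -38068 + (2*(-6) - 26)² = -38068 + (-12 - 26)² = -38068 + (-38)² = -38068 + 1444 = -36624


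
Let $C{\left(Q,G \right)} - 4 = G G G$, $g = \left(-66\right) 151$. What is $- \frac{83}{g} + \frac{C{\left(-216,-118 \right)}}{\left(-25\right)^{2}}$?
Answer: $- \frac{16374365173}{6228750} \approx -2628.8$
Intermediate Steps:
$g = -9966$
$C{\left(Q,G \right)} = 4 + G^{3}$ ($C{\left(Q,G \right)} = 4 + G G G = 4 + G^{2} G = 4 + G^{3}$)
$- \frac{83}{g} + \frac{C{\left(-216,-118 \right)}}{\left(-25\right)^{2}} = - \frac{83}{-9966} + \frac{4 + \left(-118\right)^{3}}{\left(-25\right)^{2}} = \left(-83\right) \left(- \frac{1}{9966}\right) + \frac{4 - 1643032}{625} = \frac{83}{9966} - \frac{1643028}{625} = - \frac{16374365173}{6228750}$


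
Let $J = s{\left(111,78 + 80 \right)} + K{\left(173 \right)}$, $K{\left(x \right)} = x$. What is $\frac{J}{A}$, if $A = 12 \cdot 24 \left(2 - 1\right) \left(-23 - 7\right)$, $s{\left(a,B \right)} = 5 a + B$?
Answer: $- \frac{443}{4320} \approx -0.10255$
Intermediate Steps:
$s{\left(a,B \right)} = B + 5 a$
$A = -8640$ ($A = 288 \cdot 1 \left(-30\right) = 288 \left(-30\right) = -8640$)
$J = 886$ ($J = \left(\left(78 + 80\right) + 5 \cdot 111\right) + 173 = \left(158 + 555\right) + 173 = 713 + 173 = 886$)
$\frac{J}{A} = \frac{886}{-8640} = 886 \left(- \frac{1}{8640}\right) = - \frac{443}{4320}$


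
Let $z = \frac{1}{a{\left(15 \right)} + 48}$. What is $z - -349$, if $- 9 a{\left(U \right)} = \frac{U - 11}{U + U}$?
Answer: $\frac{2260957}{6478} \approx 349.02$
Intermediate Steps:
$a{\left(U \right)} = - \frac{-11 + U}{18 U}$ ($a{\left(U \right)} = - \frac{\left(U - 11\right) \frac{1}{U + U}}{9} = - \frac{\left(-11 + U\right) \frac{1}{2 U}}{9} = - \frac{\frac{1}{2} \frac{1}{U} \left(-11 + U\right)}{9} = - \frac{-11 + U}{18 U}$)
$z = \frac{135}{6478}$ ($z = \frac{1}{\frac{11 - 15}{18 \cdot 15} + 48} = \frac{1}{\frac{1}{18} \cdot \frac{1}{15} \left(11 - 15\right) + 48} = \frac{1}{\frac{1}{18} \cdot \frac{1}{15} \left(-4\right) + 48} = \frac{1}{- \frac{2}{135} + 48} = \frac{1}{\frac{6478}{135}} = \frac{135}{6478} \approx 0.02084$)
$z - -349 = \frac{135}{6478} - -349 = \frac{135}{6478} + 349 = \frac{2260957}{6478}$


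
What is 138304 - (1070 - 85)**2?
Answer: -831921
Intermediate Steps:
138304 - (1070 - 85)**2 = 138304 - 1*985**2 = 138304 - 1*970225 = 138304 - 970225 = -831921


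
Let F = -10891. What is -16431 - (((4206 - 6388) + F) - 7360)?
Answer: 4002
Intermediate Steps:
-16431 - (((4206 - 6388) + F) - 7360) = -16431 - (((4206 - 6388) - 10891) - 7360) = -16431 - ((-2182 - 10891) - 7360) = -16431 - (-13073 - 7360) = -16431 - 1*(-20433) = -16431 + 20433 = 4002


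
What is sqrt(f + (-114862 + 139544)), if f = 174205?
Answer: sqrt(198887) ≈ 445.97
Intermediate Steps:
sqrt(f + (-114862 + 139544)) = sqrt(174205 + (-114862 + 139544)) = sqrt(174205 + 24682) = sqrt(198887)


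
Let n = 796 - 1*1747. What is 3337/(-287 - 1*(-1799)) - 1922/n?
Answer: 2026517/479304 ≈ 4.2280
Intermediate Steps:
n = -951 (n = 796 - 1747 = -951)
3337/(-287 - 1*(-1799)) - 1922/n = 3337/(-287 - 1*(-1799)) - 1922/(-951) = 3337/(-287 + 1799) - 1922*(-1/951) = 3337/1512 + 1922/951 = 2026517/479304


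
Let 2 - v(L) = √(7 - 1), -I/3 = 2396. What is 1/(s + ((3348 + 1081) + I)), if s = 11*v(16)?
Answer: -2737/7490443 + 11*√6/7490443 ≈ -0.00036180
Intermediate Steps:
I = -7188 (I = -3*2396 = -7188)
v(L) = 2 - √6 (v(L) = 2 - √(7 - 1) = 2 - √6)
s = 22 - 11*√6 (s = 11*(2 - √6) = 22 - 11*√6 ≈ -4.9444)
1/(s + ((3348 + 1081) + I)) = 1/((22 - 11*√6) + ((3348 + 1081) - 7188)) = 1/((22 - 11*√6) + (4429 - 7188)) = 1/((22 - 11*√6) - 2759) = 1/(-2737 - 11*√6)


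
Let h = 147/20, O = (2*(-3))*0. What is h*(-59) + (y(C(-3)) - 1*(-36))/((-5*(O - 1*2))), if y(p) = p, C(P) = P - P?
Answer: -8601/20 ≈ -430.05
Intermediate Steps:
C(P) = 0
O = 0 (O = -6*0 = 0)
h = 147/20 (h = 147*(1/20) = 147/20 ≈ 7.3500)
h*(-59) + (y(C(-3)) - 1*(-36))/((-5*(O - 1*2))) = (147/20)*(-59) + (0 - 1*(-36))/((-5*(0 - 1*2))) = -8673/20 + (0 + 36)/((-5*(0 - 2))) = -8673/20 + 36/((-5*(-2))) = -8673/20 + 36/10 = -8673/20 + 36*(⅒) = -8673/20 + 18/5 = -8601/20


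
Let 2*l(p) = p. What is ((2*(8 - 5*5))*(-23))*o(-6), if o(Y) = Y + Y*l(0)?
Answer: -4692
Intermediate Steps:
l(p) = p/2
o(Y) = Y (o(Y) = Y + Y*((1/2)*0) = Y + Y*0 = Y + 0 = Y)
((2*(8 - 5*5))*(-23))*o(-6) = ((2*(8 - 5*5))*(-23))*(-6) = ((2*(8 - 1*25))*(-23))*(-6) = ((2*(8 - 25))*(-23))*(-6) = ((2*(-17))*(-23))*(-6) = -34*(-23)*(-6) = 782*(-6) = -4692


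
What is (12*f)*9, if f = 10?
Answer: 1080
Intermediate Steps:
(12*f)*9 = (12*10)*9 = 120*9 = 1080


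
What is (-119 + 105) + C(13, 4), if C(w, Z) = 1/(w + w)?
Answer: -363/26 ≈ -13.962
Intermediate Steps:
C(w, Z) = 1/(2*w)
(-119 + 105) + C(13, 4) = (-119 + 105) + (1/2)/13 = -14 + (1/2)*(1/13) = -14 + 1/26 = -363/26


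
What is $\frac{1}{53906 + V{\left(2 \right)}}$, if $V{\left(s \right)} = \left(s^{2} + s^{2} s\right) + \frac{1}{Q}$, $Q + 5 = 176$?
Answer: $\frac{171}{9219979} \approx 1.8547 \cdot 10^{-5}$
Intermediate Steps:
$Q = 171$ ($Q = -5 + 176 = 171$)
$V{\left(s \right)} = \frac{1}{171} + s^{2} + s^{3}$ ($V{\left(s \right)} = \left(s^{2} + s^{2} s\right) + \frac{1}{171} = \left(s^{2} + s^{3}\right) + \frac{1}{171} = \frac{1}{171} + s^{2} + s^{3}$)
$\frac{1}{53906 + V{\left(2 \right)}} = \frac{1}{53906 + \left(\frac{1}{171} + 2^{2} + 2^{3}\right)} = \frac{1}{53906 + \left(\frac{1}{171} + 4 + 8\right)} = \frac{1}{53906 + \frac{2053}{171}} = \frac{1}{\frac{9219979}{171}} = \frac{171}{9219979}$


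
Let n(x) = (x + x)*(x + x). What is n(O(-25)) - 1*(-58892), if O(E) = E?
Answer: 61392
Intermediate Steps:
n(x) = 4*x**2 (n(x) = (2*x)*(2*x) = 4*x**2)
n(O(-25)) - 1*(-58892) = 4*(-25)**2 - 1*(-58892) = 4*625 + 58892 = 2500 + 58892 = 61392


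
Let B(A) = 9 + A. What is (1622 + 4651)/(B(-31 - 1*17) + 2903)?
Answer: 6273/2864 ≈ 2.1903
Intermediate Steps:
(1622 + 4651)/(B(-31 - 1*17) + 2903) = (1622 + 4651)/((9 + (-31 - 1*17)) + 2903) = 6273/((9 + (-31 - 17)) + 2903) = 6273/((9 - 48) + 2903) = 6273/(-39 + 2903) = 6273/2864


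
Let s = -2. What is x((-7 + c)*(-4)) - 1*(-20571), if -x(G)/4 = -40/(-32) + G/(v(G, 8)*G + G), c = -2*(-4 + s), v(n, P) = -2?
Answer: 20570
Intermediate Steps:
c = 12 (c = -2*(-4 - 2) = -2*(-6) = 12)
x(G) = -1 (x(G) = -4*(-40/(-32) + G/(-2*G + G)) = -4*(-40*(-1/32) + G/((-G))) = -4*(5/4 + G*(-1/G)) = -4*(5/4 - 1) = -4*¼ = -1)
x((-7 + c)*(-4)) - 1*(-20571) = -1 - 1*(-20571) = -1 + 20571 = 20570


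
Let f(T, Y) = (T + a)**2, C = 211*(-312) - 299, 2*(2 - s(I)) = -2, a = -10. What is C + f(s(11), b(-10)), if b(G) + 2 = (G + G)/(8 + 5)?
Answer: -66082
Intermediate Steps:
s(I) = 3 (s(I) = 2 - 1/2*(-2) = 2 + 1 = 3)
C = -66131 (C = -65832 - 299 = -66131)
b(G) = -2 + 2*G/13 (b(G) = -2 + (G + G)/(8 + 5) = -2 + (2*G)/13 = -2 + (2*G)*(1/13) = -2 + 2*G/13)
f(T, Y) = (-10 + T)**2 (f(T, Y) = (T - 10)**2 = (-10 + T)**2)
C + f(s(11), b(-10)) = -66131 + (-10 + 3)**2 = -66131 + (-7)**2 = -66131 + 49 = -66082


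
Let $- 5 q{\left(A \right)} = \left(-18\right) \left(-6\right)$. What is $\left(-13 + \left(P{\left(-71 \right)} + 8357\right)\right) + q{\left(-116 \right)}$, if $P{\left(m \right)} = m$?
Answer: $\frac{41257}{5} \approx 8251.4$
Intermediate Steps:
$q{\left(A \right)} = - \frac{108}{5}$ ($q{\left(A \right)} = - \frac{\left(-18\right) \left(-6\right)}{5} = \left(- \frac{1}{5}\right) 108 = - \frac{108}{5}$)
$\left(-13 + \left(P{\left(-71 \right)} + 8357\right)\right) + q{\left(-116 \right)} = \left(-13 + \left(-71 + 8357\right)\right) - \frac{108}{5} = \left(-13 + 8286\right) - \frac{108}{5} = 8273 - \frac{108}{5} = \frac{41257}{5}$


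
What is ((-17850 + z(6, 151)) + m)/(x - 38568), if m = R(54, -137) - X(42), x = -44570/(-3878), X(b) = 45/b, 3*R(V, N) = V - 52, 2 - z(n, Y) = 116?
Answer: 208997885/448566402 ≈ 0.46592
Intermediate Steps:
z(n, Y) = -114 (z(n, Y) = 2 - 1*116 = 2 - 116 = -114)
R(V, N) = -52/3 + V/3 (R(V, N) = (V - 52)/3 = (-52 + V)/3 = -52/3 + V/3)
x = 22285/1939 (x = -44570*(-1/3878) = 22285/1939 ≈ 11.493)
m = -17/42 (m = (-52/3 + (⅓)*54) - 45/42 = (-52/3 + 18) - 45/42 = ⅔ - 1*15/14 = ⅔ - 15/14 = -17/42 ≈ -0.40476)
((-17850 + z(6, 151)) + m)/(x - 38568) = ((-17850 - 114) - 17/42)/(22285/1939 - 38568) = (-17964 - 17/42)/(-74761067/1939) = -754505/42*(-1939/74761067) = 208997885/448566402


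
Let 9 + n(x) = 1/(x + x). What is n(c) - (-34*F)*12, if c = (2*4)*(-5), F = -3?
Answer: -98641/80 ≈ -1233.0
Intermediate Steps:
c = -40 (c = 8*(-5) = -40)
n(x) = -9 + 1/(2*x) (n(x) = -9 + 1/(x + x) = -9 + 1/(2*x))
n(c) - (-34*F)*12 = (-9 + (1/2)/(-40)) - (-34*(-3))*12 = (-9 + (1/2)*(-1/40)) - 102*12 = (-9 - 1/80) - 1*1224 = -721/80 - 1224 = -98641/80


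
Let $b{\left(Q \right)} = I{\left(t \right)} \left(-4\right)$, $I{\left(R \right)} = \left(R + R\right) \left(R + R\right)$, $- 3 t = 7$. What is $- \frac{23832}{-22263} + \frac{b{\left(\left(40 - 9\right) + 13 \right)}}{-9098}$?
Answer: $\frac{328144336}{303823161} \approx 1.08$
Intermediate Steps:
$t = - \frac{7}{3}$ ($t = \left(- \frac{1}{3}\right) 7 = - \frac{7}{3} \approx -2.3333$)
$I{\left(R \right)} = 4 R^{2}$ ($I{\left(R \right)} = 2 R 2 R = 4 R^{2}$)
$b{\left(Q \right)} = - \frac{784}{9}$ ($b{\left(Q \right)} = 4 \left(- \frac{7}{3}\right)^{2} \left(-4\right) = 4 \cdot \frac{49}{9} \left(-4\right) = \frac{196}{9} \left(-4\right) = - \frac{784}{9}$)
$- \frac{23832}{-22263} + \frac{b{\left(\left(40 - 9\right) + 13 \right)}}{-9098} = - \frac{23832}{-22263} - \frac{784}{9 \left(-9098\right)} = \left(-23832\right) \left(- \frac{1}{22263}\right) - - \frac{392}{40941} = \frac{7944}{7421} + \frac{392}{40941} = \frac{328144336}{303823161}$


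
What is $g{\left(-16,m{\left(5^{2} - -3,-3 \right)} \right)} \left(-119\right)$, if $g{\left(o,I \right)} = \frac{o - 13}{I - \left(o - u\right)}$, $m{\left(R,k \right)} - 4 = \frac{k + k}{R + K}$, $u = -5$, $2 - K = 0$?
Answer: $\frac{17255}{74} \approx 233.18$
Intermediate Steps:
$K = 2$ ($K = 2 - 0 = 2 + 0 = 2$)
$m{\left(R,k \right)} = 4 + \frac{2 k}{2 + R}$ ($m{\left(R,k \right)} = 4 + \frac{k + k}{R + 2} = 4 + \frac{2 k}{2 + R}$)
$g{\left(o,I \right)} = \frac{-13 + o}{-5 + I - o}$ ($g{\left(o,I \right)} = \frac{o - 13}{I - \left(5 + o\right)} = \frac{-13 + o}{-5 + I - o}$)
$g{\left(-16,m{\left(5^{2} - -3,-3 \right)} \right)} \left(-119\right) = \frac{13 - -16}{5 - 16 - \frac{2 \left(4 - 3 + 2 \left(5^{2} - -3\right)\right)}{2 - \left(-3 - 5^{2}\right)}} \left(-119\right) = \frac{13 + 16}{5 - 16 - \frac{2 \left(4 - 3 + 2 \left(25 + 3\right)\right)}{2 + \left(25 + 3\right)}} \left(-119\right) = \frac{1}{5 - 16 - \frac{2 \left(4 - 3 + 2 \cdot 28\right)}{2 + 28}} \cdot 29 \left(-119\right) = \frac{1}{5 - 16 - \frac{2 \left(4 - 3 + 56\right)}{30}} \cdot 29 \left(-119\right) = \frac{1}{5 - 16 - 2 \cdot \frac{1}{30} \cdot 57} \cdot 29 \left(-119\right) = \frac{1}{5 - 16 - \frac{19}{5}} \cdot 29 \left(-119\right) = \frac{1}{- \frac{74}{5}} \cdot 29 \left(-119\right) = \left(- \frac{5}{74}\right) 29 \left(-119\right) = \left(- \frac{145}{74}\right) \left(-119\right) = \frac{17255}{74}$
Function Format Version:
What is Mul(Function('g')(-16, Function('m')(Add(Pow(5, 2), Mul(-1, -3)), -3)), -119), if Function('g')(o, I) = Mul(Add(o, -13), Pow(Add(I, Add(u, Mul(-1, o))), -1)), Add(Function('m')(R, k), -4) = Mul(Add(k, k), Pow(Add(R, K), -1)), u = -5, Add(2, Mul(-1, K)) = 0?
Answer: Rational(17255, 74) ≈ 233.18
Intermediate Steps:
K = 2 (K = Add(2, Mul(-1, 0)) = Add(2, 0) = 2)
Function('m')(R, k) = Add(4, Mul(2, k, Pow(Add(2, R), -1))) (Function('m')(R, k) = Add(4, Mul(Add(k, k), Pow(Add(R, 2), -1))) = Add(4, Mul(Mul(2, k), Pow(Add(2, R), -1))) = Add(4, Mul(2, k, Pow(Add(2, R), -1))))
Function('g')(o, I) = Mul(Pow(Add(-5, I, Mul(-1, o)), -1), Add(-13, o)) (Function('g')(o, I) = Mul(Add(o, -13), Pow(Add(I, Add(-5, Mul(-1, o))), -1)) = Mul(Add(-13, o), Pow(Add(-5, I, Mul(-1, o)), -1)) = Mul(Pow(Add(-5, I, Mul(-1, o)), -1), Add(-13, o)))
Mul(Function('g')(-16, Function('m')(Add(Pow(5, 2), Mul(-1, -3)), -3)), -119) = Mul(Mul(Pow(Add(5, -16, Mul(-1, Mul(2, Pow(Add(2, Add(Pow(5, 2), Mul(-1, -3))), -1), Add(4, -3, Mul(2, Add(Pow(5, 2), Mul(-1, -3))))))), -1), Add(13, Mul(-1, -16))), -119) = Mul(Mul(Pow(Add(5, -16, Mul(-1, Mul(2, Pow(Add(2, Add(25, 3)), -1), Add(4, -3, Mul(2, Add(25, 3)))))), -1), Add(13, 16)), -119) = Mul(Mul(Pow(Add(5, -16, Mul(-1, Mul(2, Pow(Add(2, 28), -1), Add(4, -3, Mul(2, 28))))), -1), 29), -119) = Mul(Mul(Pow(Add(5, -16, Mul(-1, Mul(2, Pow(30, -1), Add(4, -3, 56)))), -1), 29), -119) = Mul(Mul(Pow(Add(5, -16, Mul(-1, Mul(2, Rational(1, 30), 57))), -1), 29), -119) = Mul(Mul(Pow(Add(5, -16, Mul(-1, Rational(19, 5))), -1), 29), -119) = Mul(Mul(Pow(Add(5, -16, Rational(-19, 5)), -1), 29), -119) = Mul(Mul(Pow(Rational(-74, 5), -1), 29), -119) = Mul(Mul(Rational(-5, 74), 29), -119) = Mul(Rational(-145, 74), -119) = Rational(17255, 74)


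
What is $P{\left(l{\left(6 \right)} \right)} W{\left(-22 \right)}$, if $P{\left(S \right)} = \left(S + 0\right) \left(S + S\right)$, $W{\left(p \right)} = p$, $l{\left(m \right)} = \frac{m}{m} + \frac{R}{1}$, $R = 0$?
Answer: $-44$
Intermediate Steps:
$l{\left(m \right)} = 1$ ($l{\left(m \right)} = \frac{m}{m} + \frac{0}{1} = 1 + 0 \cdot 1 = 1 + 0 = 1$)
$P{\left(S \right)} = 2 S^{2}$ ($P{\left(S \right)} = S 2 S = 2 S^{2}$)
$P{\left(l{\left(6 \right)} \right)} W{\left(-22 \right)} = 2 \cdot 1^{2} \left(-22\right) = 2 \cdot 1 \left(-22\right) = 2 \left(-22\right) = -44$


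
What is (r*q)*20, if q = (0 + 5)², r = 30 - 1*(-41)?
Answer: 35500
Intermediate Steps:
r = 71 (r = 30 + 41 = 71)
q = 25 (q = 5² = 25)
(r*q)*20 = (71*25)*20 = 1775*20 = 35500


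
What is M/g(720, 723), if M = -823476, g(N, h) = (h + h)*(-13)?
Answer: 137246/3133 ≈ 43.807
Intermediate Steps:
g(N, h) = -26*h (g(N, h) = (2*h)*(-13) = -26*h)
M/g(720, 723) = -823476/((-26*723)) = -823476/(-18798) = -823476*(-1/18798) = 137246/3133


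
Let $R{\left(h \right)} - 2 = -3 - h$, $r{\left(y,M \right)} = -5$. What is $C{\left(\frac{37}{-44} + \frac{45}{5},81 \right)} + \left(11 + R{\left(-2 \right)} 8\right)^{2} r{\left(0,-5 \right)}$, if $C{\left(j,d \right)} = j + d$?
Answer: $- \frac{75497}{44} \approx -1715.8$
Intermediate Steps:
$R{\left(h \right)} = -1 - h$ ($R{\left(h \right)} = 2 - \left(3 + h\right) = -1 - h$)
$C{\left(j,d \right)} = d + j$
$C{\left(\frac{37}{-44} + \frac{45}{5},81 \right)} + \left(11 + R{\left(-2 \right)} 8\right)^{2} r{\left(0,-5 \right)} = \left(81 + \left(\frac{37}{-44} + \frac{45}{5}\right)\right) + \left(11 + \left(-1 - -2\right) 8\right)^{2} \left(-5\right) = \left(81 + \left(37 \left(- \frac{1}{44}\right) + 45 \cdot \frac{1}{5}\right)\right) + \left(11 + \left(-1 + 2\right) 8\right)^{2} \left(-5\right) = \left(81 + \left(- \frac{37}{44} + 9\right)\right) + \left(11 + 1 \cdot 8\right)^{2} \left(-5\right) = \left(81 + \frac{359}{44}\right) + \left(11 + 8\right)^{2} \left(-5\right) = \frac{3923}{44} + 19^{2} \left(-5\right) = \frac{3923}{44} + 361 \left(-5\right) = \frac{3923}{44} - 1805 = - \frac{75497}{44}$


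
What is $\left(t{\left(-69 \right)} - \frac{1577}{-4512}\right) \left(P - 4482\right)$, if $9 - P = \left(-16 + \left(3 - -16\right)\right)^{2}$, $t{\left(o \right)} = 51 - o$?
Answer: $- \frac{405633699}{752} \approx -5.3941 \cdot 10^{5}$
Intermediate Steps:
$P = 0$ ($P = 9 - \left(-16 + \left(3 - -16\right)\right)^{2} = 9 - \left(-16 + \left(3 + 16\right)\right)^{2} = 9 - \left(-16 + 19\right)^{2} = 9 - 3^{2} = 9 - 9 = 0$)
$\left(t{\left(-69 \right)} - \frac{1577}{-4512}\right) \left(P - 4482\right) = \left(\left(51 - -69\right) - \frac{1577}{-4512}\right) \left(0 - 4482\right) = \left(\left(51 + 69\right) - - \frac{1577}{4512}\right) \left(-4482\right) = \left(120 + \frac{1577}{4512}\right) \left(-4482\right) = \frac{543017}{4512} \left(-4482\right) = - \frac{405633699}{752}$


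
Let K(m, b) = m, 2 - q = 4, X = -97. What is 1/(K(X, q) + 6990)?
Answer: 1/6893 ≈ 0.00014507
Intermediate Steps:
q = -2 (q = 2 - 1*4 = 2 - 4 = -2)
1/(K(X, q) + 6990) = 1/(-97 + 6990) = 1/6893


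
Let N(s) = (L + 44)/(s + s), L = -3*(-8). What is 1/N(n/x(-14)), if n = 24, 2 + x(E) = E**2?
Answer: 6/1649 ≈ 0.0036386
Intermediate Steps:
L = 24
x(E) = -2 + E**2
N(s) = 34/s (N(s) = (24 + 44)/(s + s) = 68/((2*s)) = 68*(1/(2*s)) = 34/s)
1/N(n/x(-14)) = 1/(34/((24/(-2 + (-14)**2)))) = 1/(34/((24/(-2 + 196)))) = 1/(34/((24/194))) = 1/(34/((24*(1/194)))) = 1/(34/(12/97)) = 1/(34*(97/12)) = 1/(1649/6) = 6/1649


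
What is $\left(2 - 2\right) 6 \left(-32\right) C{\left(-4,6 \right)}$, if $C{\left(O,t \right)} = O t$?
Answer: $0$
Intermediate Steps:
$\left(2 - 2\right) 6 \left(-32\right) C{\left(-4,6 \right)} = \left(2 - 2\right) 6 \left(-32\right) \left(\left(-4\right) 6\right) = 0 \cdot 6 \left(-32\right) \left(-24\right) = 0 \left(-32\right) \left(-24\right) = 0 \left(-24\right) = 0$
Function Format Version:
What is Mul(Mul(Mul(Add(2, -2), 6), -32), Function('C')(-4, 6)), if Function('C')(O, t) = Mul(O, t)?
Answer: 0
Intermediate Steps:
Mul(Mul(Mul(Add(2, -2), 6), -32), Function('C')(-4, 6)) = Mul(Mul(Mul(Add(2, -2), 6), -32), Mul(-4, 6)) = Mul(Mul(Mul(0, 6), -32), -24) = Mul(Mul(0, -32), -24) = Mul(0, -24) = 0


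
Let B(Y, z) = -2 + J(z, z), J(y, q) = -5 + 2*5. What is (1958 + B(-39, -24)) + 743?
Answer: 2704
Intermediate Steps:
J(y, q) = 5 (J(y, q) = -5 + 10 = 5)
B(Y, z) = 3 (B(Y, z) = -2 + 5 = 3)
(1958 + B(-39, -24)) + 743 = (1958 + 3) + 743 = 1961 + 743 = 2704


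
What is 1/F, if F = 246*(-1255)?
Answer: -1/308730 ≈ -3.2391e-6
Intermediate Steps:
F = -308730
1/F = 1/(-308730) = -1/308730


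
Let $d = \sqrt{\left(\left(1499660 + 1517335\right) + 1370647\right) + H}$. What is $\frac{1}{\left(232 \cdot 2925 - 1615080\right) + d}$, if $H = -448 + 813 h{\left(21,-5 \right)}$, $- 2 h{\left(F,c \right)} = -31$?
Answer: $- \frac{624320}{584660260403} - \frac{\sqrt{17599182}}{1753980781209} \approx -1.0702 \cdot 10^{-6}$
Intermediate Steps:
$h{\left(F,c \right)} = \frac{31}{2}$ ($h{\left(F,c \right)} = \left(- \frac{1}{2}\right) \left(-31\right) = \frac{31}{2}$)
$H = \frac{24307}{2}$ ($H = -448 + 813 \cdot \frac{31}{2} = -448 + \frac{25203}{2} = \frac{24307}{2} \approx 12154.0$)
$d = \frac{\sqrt{17599182}}{2}$ ($d = \sqrt{\left(\left(1499660 + 1517335\right) + 1370647\right) + \frac{24307}{2}} = \sqrt{\left(3016995 + 1370647\right) + \frac{24307}{2}} = \sqrt{4387642 + \frac{24307}{2}} = \sqrt{\frac{8799591}{2}} = \frac{\sqrt{17599182}}{2} \approx 2097.6$)
$\frac{1}{\left(232 \cdot 2925 - 1615080\right) + d} = \frac{1}{\left(232 \cdot 2925 - 1615080\right) + \frac{\sqrt{17599182}}{2}} = \frac{1}{\left(678600 - 1615080\right) + \frac{\sqrt{17599182}}{2}} = \frac{1}{-936480 + \frac{\sqrt{17599182}}{2}}$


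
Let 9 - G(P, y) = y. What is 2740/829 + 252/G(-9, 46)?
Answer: -107528/30673 ≈ -3.5056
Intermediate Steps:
G(P, y) = 9 - y
2740/829 + 252/G(-9, 46) = 2740/829 + 252/(9 - 1*46) = 2740*(1/829) + 252/(9 - 46) = 2740/829 + 252/(-37) = 2740/829 + 252*(-1/37) = 2740/829 - 252/37 = -107528/30673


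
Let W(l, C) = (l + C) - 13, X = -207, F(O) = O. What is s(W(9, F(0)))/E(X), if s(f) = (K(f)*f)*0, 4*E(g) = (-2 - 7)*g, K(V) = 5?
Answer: 0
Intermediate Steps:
E(g) = -9*g/4 (E(g) = ((-2 - 7)*g)/4 = (-9*g)/4 = -9*g/4)
W(l, C) = -13 + C + l (W(l, C) = (C + l) - 13 = -13 + C + l)
s(f) = 0 (s(f) = (5*f)*0 = 0)
s(W(9, F(0)))/E(X) = 0/((-9/4*(-207))) = 0/(1863/4) = 0*(4/1863) = 0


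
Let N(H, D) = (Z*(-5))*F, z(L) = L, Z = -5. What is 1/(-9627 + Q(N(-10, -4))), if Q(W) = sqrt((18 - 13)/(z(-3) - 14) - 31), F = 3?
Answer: -163659/1575545725 - 2*I*sqrt(2261)/1575545725 ≈ -0.00010387 - 6.036e-8*I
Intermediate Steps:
N(H, D) = 75 (N(H, D) = -5*(-5)*3 = 25*3 = 75)
Q(W) = 2*I*sqrt(2261)/17 (Q(W) = sqrt((18 - 13)/(-3 - 14) - 31) = sqrt(5/(-17) - 31) = sqrt(5*(-1/17) - 31) = sqrt(-5/17 - 31) = sqrt(-532/17) = 2*I*sqrt(2261)/17)
1/(-9627 + Q(N(-10, -4))) = 1/(-9627 + 2*I*sqrt(2261)/17)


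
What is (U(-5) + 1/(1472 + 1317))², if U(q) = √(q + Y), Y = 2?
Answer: -23335562/7778521 + 2*I*√3/2789 ≈ -3.0 + 0.0012421*I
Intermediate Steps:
U(q) = √(2 + q) (U(q) = √(q + 2) = √(2 + q))
(U(-5) + 1/(1472 + 1317))² = (√(2 - 5) + 1/(1472 + 1317))² = (√(-3) + 1/2789)² = (I*√3 + 1/2789)² = (1/2789 + I*√3)²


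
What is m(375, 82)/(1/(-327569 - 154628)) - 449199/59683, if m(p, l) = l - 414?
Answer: 9554615449733/59683 ≈ 1.6009e+8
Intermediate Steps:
m(p, l) = -414 + l
m(375, 82)/(1/(-327569 - 154628)) - 449199/59683 = (-414 + 82)/(1/(-327569 - 154628)) - 449199/59683 = -332/(1/(-482197)) - 449199*1/59683 = -332/(-1/482197) - 449199/59683 = -332*(-482197) - 449199/59683 = 160089404 - 449199/59683 = 9554615449733/59683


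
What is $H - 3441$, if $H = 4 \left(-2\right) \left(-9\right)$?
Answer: $-3369$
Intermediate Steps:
$H = 72$ ($H = \left(-8\right) \left(-9\right) = 72$)
$H - 3441 = 72 - 3441 = -3369$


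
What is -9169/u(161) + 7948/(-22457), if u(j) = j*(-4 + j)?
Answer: -406809829/567645589 ≈ -0.71666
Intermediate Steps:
-9169/u(161) + 7948/(-22457) = -9169*1/(161*(-4 + 161)) + 7948/(-22457) = -9169/(161*157) + 7948*(-1/22457) = -9169/25277 - 7948/22457 = -406809829/567645589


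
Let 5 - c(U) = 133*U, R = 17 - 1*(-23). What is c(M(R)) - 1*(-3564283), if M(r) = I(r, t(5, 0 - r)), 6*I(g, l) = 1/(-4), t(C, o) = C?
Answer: 85543045/24 ≈ 3.5643e+6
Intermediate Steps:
I(g, l) = -1/24 (I(g, l) = (⅙)/(-4) = (⅙)*(-¼) = -1/24)
R = 40 (R = 17 + 23 = 40)
M(r) = -1/24
c(U) = 5 - 133*U
c(M(R)) - 1*(-3564283) = (5 - 133*(-1/24)) - 1*(-3564283) = (5 + 133/24) + 3564283 = 253/24 + 3564283 = 85543045/24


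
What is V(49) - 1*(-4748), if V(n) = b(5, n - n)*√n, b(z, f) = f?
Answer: 4748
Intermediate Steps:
V(n) = 0 (V(n) = (n - n)*√n = 0*√n = 0)
V(49) - 1*(-4748) = 0 - 1*(-4748) = 0 + 4748 = 4748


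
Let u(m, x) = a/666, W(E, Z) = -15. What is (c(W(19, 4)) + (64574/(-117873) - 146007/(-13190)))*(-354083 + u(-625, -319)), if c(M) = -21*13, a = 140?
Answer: 48117338402980985171/517730041710 ≈ 9.2939e+7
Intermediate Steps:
u(m, x) = 70/333 (u(m, x) = 140/666 = 140*(1/666) = 70/333)
c(M) = -273
(c(W(19, 4)) + (64574/(-117873) - 146007/(-13190)))*(-354083 + u(-625, -319)) = (-273 + (64574/(-117873) - 146007/(-13190)))*(-354083 + 70/333) = (-273 + (64574*(-1/117873) - 146007*(-1/13190)))*(-117909569/333) = (-273 + (-64574/117873 + 146007/13190))*(-117909569/333) = (-273 + 16358552051/1554744870)*(-117909569/333) = -408086797459/1554744870*(-117909569/333) = 48117338402980985171/517730041710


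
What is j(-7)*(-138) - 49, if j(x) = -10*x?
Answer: -9709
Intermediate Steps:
j(-7)*(-138) - 49 = -10*(-7)*(-138) - 49 = 70*(-138) - 49 = -9660 - 49 = -9709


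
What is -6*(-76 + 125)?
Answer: -294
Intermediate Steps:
-6*(-76 + 125) = -6*49 = -294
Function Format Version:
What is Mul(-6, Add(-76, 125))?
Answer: -294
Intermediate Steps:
Mul(-6, Add(-76, 125)) = Mul(-6, 49) = -294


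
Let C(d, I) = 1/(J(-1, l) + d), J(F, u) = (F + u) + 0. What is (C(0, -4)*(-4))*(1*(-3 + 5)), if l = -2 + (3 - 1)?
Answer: 8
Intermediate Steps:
l = 0 (l = -2 + 2 = 0)
J(F, u) = F + u
C(d, I) = 1/(-1 + d) (C(d, I) = 1/((-1 + 0) + d) = 1/(-1 + d))
(C(0, -4)*(-4))*(1*(-3 + 5)) = (-4/(-1 + 0))*(1*(-3 + 5)) = (-4/(-1))*(1*2) = -1*(-4)*2 = 4*2 = 8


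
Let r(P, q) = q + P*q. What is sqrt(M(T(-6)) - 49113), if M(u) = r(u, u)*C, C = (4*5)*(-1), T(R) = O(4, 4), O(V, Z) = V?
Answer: I*sqrt(49513) ≈ 222.52*I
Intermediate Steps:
T(R) = 4
C = -20 (C = 20*(-1) = -20)
M(u) = -20*u*(1 + u) (M(u) = (u*(1 + u))*(-20) = -20*u*(1 + u))
sqrt(M(T(-6)) - 49113) = sqrt(-20*4*(1 + 4) - 49113) = sqrt(-20*4*5 - 49113) = sqrt(-400 - 49113) = sqrt(-49513) = I*sqrt(49513)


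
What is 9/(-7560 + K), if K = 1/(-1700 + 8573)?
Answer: -61857/51959879 ≈ -0.0011905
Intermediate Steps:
K = 1/6873 ≈ 0.00014550
9/(-7560 + K) = 9/(-7560 + 1/6873) = 9/(-51959879/6873) = -6873/51959879*9 = -61857/51959879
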